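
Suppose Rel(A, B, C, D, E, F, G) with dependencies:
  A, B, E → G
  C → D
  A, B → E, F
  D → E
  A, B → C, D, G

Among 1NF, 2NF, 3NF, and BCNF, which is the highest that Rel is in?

Candidate key: {A, B}. Prime attributes: {A, B}.
C → D breaks BCNF: {C}⁺ = {C, D, E}, so {C} is not a superkey.
Because {D} is non-prime and the left side of C → D is not a superkey, the relation is not in 3NF.
Checking every proper subset of each key, none determines a non-prime attribute — 2NF is satisfied.

2NF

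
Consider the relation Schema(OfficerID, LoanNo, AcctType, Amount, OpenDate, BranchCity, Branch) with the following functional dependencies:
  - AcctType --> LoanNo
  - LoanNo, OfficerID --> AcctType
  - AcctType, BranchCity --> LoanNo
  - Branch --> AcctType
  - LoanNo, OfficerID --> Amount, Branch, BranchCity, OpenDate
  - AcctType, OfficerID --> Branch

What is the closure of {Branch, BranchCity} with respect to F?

{AcctType, Branch, BranchCity, LoanNo}

Start with {Branch, BranchCity}.
Branch --> AcctType applies; add {AcctType} → now {AcctType, Branch, BranchCity}.
AcctType --> LoanNo applies; add {LoanNo} → now {AcctType, Branch, BranchCity, LoanNo}.
No further FD applies.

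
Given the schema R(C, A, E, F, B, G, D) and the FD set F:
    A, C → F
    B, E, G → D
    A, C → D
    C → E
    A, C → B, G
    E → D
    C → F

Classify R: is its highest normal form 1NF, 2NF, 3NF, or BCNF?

Candidate key: {A, C}. Prime attributes: {A, C}.
For B, E, G → D we have {B, E, G}⁺ = {B, D, E, G}; {B, E, G} is not a superkey, so BCNF fails.
B, E, G → D determines the non-prime attribute {D} from a non-superkey — 3NF is violated.
Since {C} ⊂ {A, C} and {C}⁺ ⊇ {D, E, F} with {D, E, F} non-prime, there is a partial dependency; 2NF fails.

1NF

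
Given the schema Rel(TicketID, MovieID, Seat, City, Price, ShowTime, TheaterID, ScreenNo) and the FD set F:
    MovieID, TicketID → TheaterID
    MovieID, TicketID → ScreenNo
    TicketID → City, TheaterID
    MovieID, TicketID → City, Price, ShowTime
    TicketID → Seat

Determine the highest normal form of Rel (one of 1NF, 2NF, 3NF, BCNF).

1NF

Candidate key: {MovieID, TicketID}. Prime attributes: {MovieID, TicketID}.
TicketID → City, TheaterID breaks BCNF: {TicketID}⁺ = {City, Seat, TheaterID, TicketID}, so {TicketID} is not a superkey.
Because {City, TheaterID} are non-prime and the left side of TicketID → City, TheaterID is not a superkey, the relation is not in 3NF.
The proper key subset {TicketID} of {MovieID, TicketID} determines non-prime {City, Seat, TheaterID}, so the relation is not even in 2NF.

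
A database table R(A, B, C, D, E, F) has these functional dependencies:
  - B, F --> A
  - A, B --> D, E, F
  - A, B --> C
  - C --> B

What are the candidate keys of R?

{A, B}, {A, C}, {B, F}, {C, F}

{A, B}⁺ = {A, B, C, D, E, F}, which is every attribute, so {A, B} is a candidate key.
{A, C}⁺ = {A, B, C, D, E, F}, which is every attribute, so {A, C} is a candidate key.
{B, F}⁺ = {A, B, C, D, E, F}, which is every attribute, so {B, F} is a candidate key.
{C, F}⁺ = {A, B, C, D, E, F}, which is every attribute, so {C, F} is a candidate key.
Any other superkey properly contains one of these, so there are no further candidate keys.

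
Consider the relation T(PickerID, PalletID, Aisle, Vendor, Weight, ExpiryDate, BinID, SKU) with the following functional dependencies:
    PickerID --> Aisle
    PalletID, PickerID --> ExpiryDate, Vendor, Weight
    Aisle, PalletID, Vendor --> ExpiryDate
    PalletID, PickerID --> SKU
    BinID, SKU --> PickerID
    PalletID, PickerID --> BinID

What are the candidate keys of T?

{BinID, PalletID, SKU}, {PalletID, PickerID}

{PalletID} never appears on the right of any FD, so every key must include it.
Closure of {PalletID, PickerID} is {Aisle, BinID, ExpiryDate, PalletID, PickerID, SKU, Vendor, Weight}, the whole schema; {PalletID, PickerID} is a candidate key.
Closure of {BinID, PalletID, SKU} is {Aisle, BinID, ExpiryDate, PalletID, PickerID, SKU, Vendor, Weight}, the whole schema; {BinID, PalletID, SKU} is a candidate key.
Any other superkey properly contains one of these, so there are no further candidate keys.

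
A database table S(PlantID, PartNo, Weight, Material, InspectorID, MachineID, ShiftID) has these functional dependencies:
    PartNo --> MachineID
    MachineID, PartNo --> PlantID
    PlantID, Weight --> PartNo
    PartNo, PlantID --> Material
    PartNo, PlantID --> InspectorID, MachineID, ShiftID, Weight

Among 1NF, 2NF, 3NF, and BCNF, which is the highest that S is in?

Candidate keys: {PartNo}, {PlantID, Weight}. Prime attributes: {PartNo, PlantID, Weight}.
The left-hand side of every FD is a superkey, so BCNF is satisfied.

BCNF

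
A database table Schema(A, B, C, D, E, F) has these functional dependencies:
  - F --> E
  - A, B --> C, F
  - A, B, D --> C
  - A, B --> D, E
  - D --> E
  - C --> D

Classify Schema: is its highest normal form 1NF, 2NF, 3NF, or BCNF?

Candidate key: {A, B}. Prime attributes: {A, B}.
F --> E breaks BCNF: {F}⁺ = {E, F}, so {F} is not a superkey.
F --> E has non-prime {E} on the right and a non-superkey on the left, so 3NF fails.
No non-prime attribute depends on a proper subset of any candidate key, so 2NF holds.

2NF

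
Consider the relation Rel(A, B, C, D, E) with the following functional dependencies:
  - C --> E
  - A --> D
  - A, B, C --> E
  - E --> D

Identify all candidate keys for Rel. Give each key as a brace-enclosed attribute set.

{A, B, C} never appear on the right of any FD, so every key must include all of them.
{A, B, C} is a candidate key since {A, B, C}⁺ = {A, B, C, D, E} covers every attribute.
Every other attribute set either contains this one or has a smaller closure.

{A, B, C}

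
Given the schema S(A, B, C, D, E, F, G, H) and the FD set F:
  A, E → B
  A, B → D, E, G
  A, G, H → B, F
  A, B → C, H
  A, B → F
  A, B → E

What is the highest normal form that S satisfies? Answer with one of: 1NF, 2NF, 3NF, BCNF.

BCNF

Candidate keys: {A, B}, {A, E}, {A, G, H}. Prime attributes: {A, B, E, G, H}.
Each dependency's left side is a superkey — BCNF holds.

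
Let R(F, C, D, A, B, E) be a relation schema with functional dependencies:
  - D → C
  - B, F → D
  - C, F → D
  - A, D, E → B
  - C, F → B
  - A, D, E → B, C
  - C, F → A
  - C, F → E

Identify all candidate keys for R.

{F} never appears on the right of any FD, so every key must include it.
{B, F}⁺ = {A, B, C, D, E, F} — all of the relation — so {B, F} is a candidate key.
{C, F}⁺ = {A, B, C, D, E, F} — all of the relation — so {C, F} is a candidate key.
{D, F}⁺ = {A, B, C, D, E, F} — all of the relation — so {D, F} is a candidate key.
Any other superkey properly contains one of these, so there are no further candidate keys.

{B, F}, {C, F}, {D, F}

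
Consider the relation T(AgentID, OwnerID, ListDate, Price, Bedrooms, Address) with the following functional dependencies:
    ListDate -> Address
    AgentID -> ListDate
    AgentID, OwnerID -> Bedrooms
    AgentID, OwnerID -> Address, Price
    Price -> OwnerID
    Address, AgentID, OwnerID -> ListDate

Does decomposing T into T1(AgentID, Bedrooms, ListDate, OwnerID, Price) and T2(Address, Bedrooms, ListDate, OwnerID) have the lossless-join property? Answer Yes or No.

T1 ∩ T2 = {Bedrooms, ListDate, OwnerID}; its closure under F is {Address, Bedrooms, ListDate, OwnerID}.
T2 is contained in that closure, so T1 ∩ T2 -> T2 holds and the join is lossless.

Yes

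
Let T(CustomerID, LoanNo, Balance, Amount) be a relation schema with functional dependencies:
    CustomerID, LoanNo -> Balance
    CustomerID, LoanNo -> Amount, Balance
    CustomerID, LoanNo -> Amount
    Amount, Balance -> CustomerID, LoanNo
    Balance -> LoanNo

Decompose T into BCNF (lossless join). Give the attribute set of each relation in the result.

Candidate keys of the original relation: {Amount, Balance}, {Balance, CustomerID}, {CustomerID, LoanNo}.
Within {Amount, Balance, CustomerID, LoanNo}: {Balance}⁺ ∩ {Amount, Balance, CustomerID, LoanNo} = {Balance, LoanNo}, not the whole set, so Balance -> LoanNo violates BCNF; decompose into {Balance, LoanNo} and {Amount, Balance, CustomerID}.
{Balance, LoanNo} has no BCNF violation.
{Amount, Balance, CustomerID} has no BCNF violation.

{Amount, Balance, CustomerID}; {Balance, LoanNo}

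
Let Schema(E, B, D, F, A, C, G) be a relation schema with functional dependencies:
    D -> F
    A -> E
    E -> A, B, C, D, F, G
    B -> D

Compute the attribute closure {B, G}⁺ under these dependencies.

Start with {B, G}.
B -> D applies; add {D} → now {B, D, G}.
D -> F applies; add {F} → now {B, D, F, G}.
No further FD applies.

{B, D, F, G}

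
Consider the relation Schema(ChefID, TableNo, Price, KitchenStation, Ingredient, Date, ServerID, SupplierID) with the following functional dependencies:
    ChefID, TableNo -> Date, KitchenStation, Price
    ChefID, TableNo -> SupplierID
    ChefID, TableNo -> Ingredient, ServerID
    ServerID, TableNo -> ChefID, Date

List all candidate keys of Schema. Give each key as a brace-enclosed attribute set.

No FD produces {TableNo}, so it must be in every candidate key.
Closure of {ChefID, TableNo} is {ChefID, Date, Ingredient, KitchenStation, Price, ServerID, SupplierID, TableNo}, the whole schema; {ChefID, TableNo} is a candidate key.
Closure of {ServerID, TableNo} is {ChefID, Date, Ingredient, KitchenStation, Price, ServerID, SupplierID, TableNo}, the whole schema; {ServerID, TableNo} is a candidate key.
These are minimal and exhaustive — every other superkey contains one of them.

{ChefID, TableNo}, {ServerID, TableNo}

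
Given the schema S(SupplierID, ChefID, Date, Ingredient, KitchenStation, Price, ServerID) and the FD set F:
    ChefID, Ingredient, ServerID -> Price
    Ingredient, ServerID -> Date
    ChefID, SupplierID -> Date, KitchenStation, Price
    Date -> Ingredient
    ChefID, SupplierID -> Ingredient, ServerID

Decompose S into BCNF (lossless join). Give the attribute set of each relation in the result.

{ChefID, Ingredient, KitchenStation, ServerID, SupplierID}; {ChefID, Ingredient, Price, ServerID}; {Date, Ingredient}; {Date, ServerID}

Candidate key of the original relation: {ChefID, SupplierID}.
{ChefID, Date, Ingredient, KitchenStation, Price, ServerID, SupplierID}: {ChefID, Ingredient, ServerID} determines {ChefID, Date, Ingredient, Price, ServerID} here but is not a superkey — split on ChefID, Ingredient, ServerID -> Date, Price, giving {ChefID, Date, Ingredient, Price, ServerID} and {ChefID, Ingredient, KitchenStation, ServerID, SupplierID}.
{ChefID, Date, Ingredient, Price, ServerID}: {Ingredient, ServerID} determines {Date, Ingredient, ServerID} here but is not a superkey — split on Ingredient, ServerID -> Date, giving {Date, Ingredient, ServerID} and {ChefID, Ingredient, Price, ServerID}.
{Date, Ingredient, ServerID}: {Date} determines {Date, Ingredient} here but is not a superkey — split on Date -> Ingredient, giving {Date, Ingredient} and {Date, ServerID}.
{Date, Ingredient}: every determinant is a superkey — BCNF.
{Date, ServerID}: every determinant is a superkey — BCNF.
{ChefID, Ingredient, Price, ServerID}: every determinant is a superkey — BCNF.
{ChefID, Ingredient, KitchenStation, ServerID, SupplierID}: every determinant is a superkey — BCNF.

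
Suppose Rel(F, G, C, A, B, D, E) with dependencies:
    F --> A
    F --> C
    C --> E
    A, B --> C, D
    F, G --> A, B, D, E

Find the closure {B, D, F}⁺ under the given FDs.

{A, B, C, D, E, F}

Start with {B, D, F}.
F --> A applies; add {A} → now {A, B, D, F}.
F --> C applies; add {C} → now {A, B, C, D, F}.
C --> E applies; add {E} → now {A, B, C, D, E, F}.
No further FD applies.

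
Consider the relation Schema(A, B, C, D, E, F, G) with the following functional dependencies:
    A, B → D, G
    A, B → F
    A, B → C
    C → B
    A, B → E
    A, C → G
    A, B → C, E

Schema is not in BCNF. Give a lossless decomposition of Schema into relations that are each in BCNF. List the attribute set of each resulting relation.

{A, C, D, E, F, G}; {B, C}

Candidate keys of the original relation: {A, B}, {A, C}.
Within {A, B, C, D, E, F, G}: {C}⁺ ∩ {A, B, C, D, E, F, G} = {B, C}, not the whole set, so C → B violates BCNF; decompose into {B, C} and {A, C, D, E, F, G}.
{B, C} has no BCNF violation.
{A, C, D, E, F, G} has no BCNF violation.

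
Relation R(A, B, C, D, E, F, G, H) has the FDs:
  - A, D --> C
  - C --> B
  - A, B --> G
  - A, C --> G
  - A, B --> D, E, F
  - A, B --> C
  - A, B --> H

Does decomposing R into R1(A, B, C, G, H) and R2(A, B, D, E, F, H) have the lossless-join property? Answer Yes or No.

The shared attributes are {A, B, H} and {A, B, H}⁺ = {A, B, C, D, E, F, G, H}.
Since R1 ⊆ {A, B, C, D, E, F, G, H}, the intersection is a superkey of R1; the decomposition is lossless.

Yes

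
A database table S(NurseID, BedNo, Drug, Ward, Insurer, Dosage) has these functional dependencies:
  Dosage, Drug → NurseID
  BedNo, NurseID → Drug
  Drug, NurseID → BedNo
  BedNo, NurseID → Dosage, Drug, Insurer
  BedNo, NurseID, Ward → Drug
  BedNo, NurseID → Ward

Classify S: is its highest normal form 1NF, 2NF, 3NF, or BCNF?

BCNF

Candidate keys: {BedNo, NurseID}, {Dosage, Drug}, {Drug, NurseID}. Prime attributes: {BedNo, Dosage, Drug, NurseID}.
Each dependency's left side is a superkey — BCNF holds.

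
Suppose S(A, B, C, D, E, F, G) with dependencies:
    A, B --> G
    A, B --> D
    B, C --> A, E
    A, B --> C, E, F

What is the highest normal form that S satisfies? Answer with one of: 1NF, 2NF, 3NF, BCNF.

Candidate keys: {A, B}, {B, C}. Prime attributes: {A, B, C}.
Every FD has a superkey on the left, so the relation is in BCNF.

BCNF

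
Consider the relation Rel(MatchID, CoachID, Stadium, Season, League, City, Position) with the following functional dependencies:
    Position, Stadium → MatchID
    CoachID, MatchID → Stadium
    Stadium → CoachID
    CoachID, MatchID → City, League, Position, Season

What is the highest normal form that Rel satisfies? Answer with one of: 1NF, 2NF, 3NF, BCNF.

Candidate keys: {CoachID, MatchID}, {MatchID, Stadium}, {Position, Stadium}. Prime attributes: {CoachID, MatchID, Position, Stadium}.
Stadium → CoachID breaks BCNF: {Stadium}⁺ = {CoachID, Stadium}, so {Stadium} is not a superkey.
But every attribute on its right side ({CoachID}) is prime, and the same holds for every other non-superkey FD, so 3NF still holds.

3NF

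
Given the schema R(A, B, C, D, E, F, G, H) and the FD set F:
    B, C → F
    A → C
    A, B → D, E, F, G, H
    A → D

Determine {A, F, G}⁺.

{A, C, D, F, G}

Start with {A, F, G}.
A → C applies; add {C} → now {A, C, F, G}.
A → D applies; add {D} → now {A, C, D, F, G}.
No further FD applies.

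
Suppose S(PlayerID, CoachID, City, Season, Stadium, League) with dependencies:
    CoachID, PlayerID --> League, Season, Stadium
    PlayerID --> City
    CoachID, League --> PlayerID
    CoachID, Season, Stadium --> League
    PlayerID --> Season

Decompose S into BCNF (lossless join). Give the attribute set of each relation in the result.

Candidate keys of the original relation: {CoachID, League}, {CoachID, PlayerID}, {CoachID, Season, Stadium}.
In {City, CoachID, League, PlayerID, Season, Stadium}, {PlayerID} is not a superkey ({PlayerID}⁺ restricted to this set is {City, PlayerID, Season}), so split on PlayerID --> City, Season into {City, PlayerID, Season} and {CoachID, League, PlayerID, Stadium}.
{City, PlayerID, Season}: every determinant is a superkey — BCNF.
{CoachID, League, PlayerID, Stadium}: every determinant is a superkey — BCNF.

{City, PlayerID, Season}; {CoachID, League, PlayerID, Stadium}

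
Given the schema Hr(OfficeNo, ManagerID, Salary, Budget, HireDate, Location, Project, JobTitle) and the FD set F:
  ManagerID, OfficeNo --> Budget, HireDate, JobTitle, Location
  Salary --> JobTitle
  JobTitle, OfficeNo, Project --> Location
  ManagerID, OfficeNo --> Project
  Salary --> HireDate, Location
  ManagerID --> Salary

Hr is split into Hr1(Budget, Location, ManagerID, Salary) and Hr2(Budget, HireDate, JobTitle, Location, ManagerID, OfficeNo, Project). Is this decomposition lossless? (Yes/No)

Yes

Hr1 ∩ Hr2 = {Budget, Location, ManagerID}; its closure under F is {Budget, HireDate, JobTitle, Location, ManagerID, Salary}.
Hr1 is contained in that closure, so Hr1 ∩ Hr2 --> Hr1 holds and the join is lossless.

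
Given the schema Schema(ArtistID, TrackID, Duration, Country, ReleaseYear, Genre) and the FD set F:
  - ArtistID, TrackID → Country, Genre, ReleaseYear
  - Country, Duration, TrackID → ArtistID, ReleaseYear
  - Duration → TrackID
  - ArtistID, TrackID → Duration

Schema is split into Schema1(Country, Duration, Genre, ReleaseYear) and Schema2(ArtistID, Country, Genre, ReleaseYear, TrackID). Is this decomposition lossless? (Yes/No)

No

The shared attributes are {Country, Genre, ReleaseYear} and {Country, Genre, ReleaseYear}⁺ = {Country, Genre, ReleaseYear}.
Schema1 ⊄ {Country, Genre, ReleaseYear} and Schema2 ⊄ {Country, Genre, ReleaseYear}, so the split is lossy.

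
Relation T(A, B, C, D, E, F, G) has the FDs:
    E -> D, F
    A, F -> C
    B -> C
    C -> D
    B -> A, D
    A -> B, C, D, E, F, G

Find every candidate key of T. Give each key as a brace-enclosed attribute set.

Closure of {A} is {A, B, C, D, E, F, G}, the whole schema; {A} is a candidate key.
Closure of {B} is {A, B, C, D, E, F, G}, the whole schema; {B} is a candidate key.
No proper subset of any of these is a key, and no other minimal superkey exists.

{A}, {B}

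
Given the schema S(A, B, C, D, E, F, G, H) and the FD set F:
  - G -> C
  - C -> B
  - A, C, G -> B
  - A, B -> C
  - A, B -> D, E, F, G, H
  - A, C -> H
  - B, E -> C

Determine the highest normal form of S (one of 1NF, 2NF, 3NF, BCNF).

3NF

Candidate keys: {A, B}, {A, C}, {A, G}. Prime attributes: {A, B, C, G}.
G -> C: {G}⁺ = {B, C, G}, which is not all of the attributes, so the left side is not a superkey — BCNF is violated.
Its right-hand attributes {C} are all prime, as are those of every other non-superkey FD — the relation is in 3NF.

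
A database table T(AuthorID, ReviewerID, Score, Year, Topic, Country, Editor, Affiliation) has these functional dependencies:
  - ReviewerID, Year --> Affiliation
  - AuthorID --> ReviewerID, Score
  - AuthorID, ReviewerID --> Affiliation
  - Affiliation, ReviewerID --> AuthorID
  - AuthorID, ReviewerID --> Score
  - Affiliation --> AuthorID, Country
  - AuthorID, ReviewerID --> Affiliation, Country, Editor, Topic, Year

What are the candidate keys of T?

{Affiliation}, {AuthorID}, {ReviewerID, Year}

Closure of {Affiliation} is {Affiliation, AuthorID, Country, Editor, ReviewerID, Score, Topic, Year}, the whole schema; {Affiliation} is a candidate key.
Closure of {AuthorID} is {Affiliation, AuthorID, Country, Editor, ReviewerID, Score, Topic, Year}, the whole schema; {AuthorID} is a candidate key.
Closure of {ReviewerID, Year} is {Affiliation, AuthorID, Country, Editor, ReviewerID, Score, Topic, Year}, the whole schema; {ReviewerID, Year} is a candidate key.
No proper subset of any of these is a key, and no other minimal superkey exists.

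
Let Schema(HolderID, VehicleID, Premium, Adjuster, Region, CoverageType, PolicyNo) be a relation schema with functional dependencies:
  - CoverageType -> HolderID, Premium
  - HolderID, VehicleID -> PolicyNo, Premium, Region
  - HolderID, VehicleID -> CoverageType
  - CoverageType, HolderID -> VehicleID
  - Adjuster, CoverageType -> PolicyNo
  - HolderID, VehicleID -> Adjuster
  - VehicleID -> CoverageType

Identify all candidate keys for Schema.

{CoverageType}, {VehicleID}

{CoverageType}⁺ = {Adjuster, CoverageType, HolderID, PolicyNo, Premium, Region, VehicleID}, which is every attribute, so {CoverageType} is a candidate key.
{VehicleID}⁺ = {Adjuster, CoverageType, HolderID, PolicyNo, Premium, Region, VehicleID}, which is every attribute, so {VehicleID} is a candidate key.
No proper subset of any of these is a key, and no other minimal superkey exists.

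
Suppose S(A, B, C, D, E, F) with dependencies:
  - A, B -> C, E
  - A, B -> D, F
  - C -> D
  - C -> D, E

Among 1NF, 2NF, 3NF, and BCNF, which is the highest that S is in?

Candidate key: {A, B}. Prime attributes: {A, B}.
C -> D: {C}⁺ = {C, D, E}, which is not all of the attributes, so the left side is not a superkey — BCNF is violated.
C -> D determines the non-prime attribute {D} from a non-superkey — 3NF is violated.
Checking every proper subset of each key, none determines a non-prime attribute — 2NF is satisfied.

2NF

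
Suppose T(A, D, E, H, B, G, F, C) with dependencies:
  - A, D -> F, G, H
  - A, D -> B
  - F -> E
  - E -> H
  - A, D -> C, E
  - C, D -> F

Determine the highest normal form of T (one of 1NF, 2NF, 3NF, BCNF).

Candidate key: {A, D}. Prime attributes: {A, D}.
F -> E: {F}⁺ = {E, F, H}, which is not all of the attributes, so the left side is not a superkey — BCNF is violated.
Because {E} is non-prime and the left side of F -> E is not a superkey, the relation is not in 3NF.
Checking every proper subset of each key, none determines a non-prime attribute — 2NF is satisfied.

2NF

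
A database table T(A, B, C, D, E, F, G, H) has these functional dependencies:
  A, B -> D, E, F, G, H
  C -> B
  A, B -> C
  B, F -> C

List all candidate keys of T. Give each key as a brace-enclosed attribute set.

{A, B}, {A, C}

{A} never appears on the right of any FD, so every key must include it.
{A, B}⁺ = {A, B, C, D, E, F, G, H}, which is every attribute, so {A, B} is a candidate key.
{A, C}⁺ = {A, B, C, D, E, F, G, H}, which is every attribute, so {A, C} is a candidate key.
No proper subset of any of these is a key, and no other minimal superkey exists.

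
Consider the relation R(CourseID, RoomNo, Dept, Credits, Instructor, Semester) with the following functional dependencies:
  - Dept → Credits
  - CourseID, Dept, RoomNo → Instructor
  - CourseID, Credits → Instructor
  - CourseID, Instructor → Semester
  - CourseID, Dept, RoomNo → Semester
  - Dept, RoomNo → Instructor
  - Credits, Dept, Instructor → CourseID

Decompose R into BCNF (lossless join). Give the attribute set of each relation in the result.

Candidate key of the original relation: {Dept, RoomNo}.
{CourseID, Credits, Dept, Instructor, RoomNo, Semester}: {Dept} determines {Credits, Dept} here but is not a superkey — split on Dept → Credits, giving {Credits, Dept} and {CourseID, Dept, Instructor, RoomNo, Semester}.
{Credits, Dept} has no BCNF violation.
{CourseID, Dept, Instructor, RoomNo, Semester}: {CourseID, Instructor} determines {CourseID, Instructor, Semester} here but is not a superkey — split on CourseID, Instructor → Semester, giving {CourseID, Instructor, Semester} and {CourseID, Dept, Instructor, RoomNo}.
{CourseID, Instructor, Semester} has no BCNF violation.
{CourseID, Dept, Instructor, RoomNo}: {CourseID, Dept} determines {CourseID, Dept, Instructor} here but is not a superkey — split on CourseID, Dept → Instructor, giving {CourseID, Dept, Instructor} and {CourseID, Dept, RoomNo}.
{CourseID, Dept, Instructor} has no BCNF violation.
{CourseID, Dept, RoomNo} has no BCNF violation.

{CourseID, Dept, Instructor}; {CourseID, Dept, RoomNo}; {CourseID, Instructor, Semester}; {Credits, Dept}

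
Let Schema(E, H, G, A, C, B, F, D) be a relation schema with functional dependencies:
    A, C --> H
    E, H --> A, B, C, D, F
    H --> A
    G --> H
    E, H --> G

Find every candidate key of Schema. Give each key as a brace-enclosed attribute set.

{A, C, E}, {E, G}, {E, H}

Attributes never on any right-hand side: {E} — every candidate key must contain it.
{E, G}⁺ = {A, B, C, D, E, F, G, H} — all of the relation — so {E, G} is a candidate key.
{E, H}⁺ = {A, B, C, D, E, F, G, H} — all of the relation — so {E, H} is a candidate key.
{A, C, E}⁺ = {A, B, C, D, E, F, G, H} — all of the relation — so {A, C, E} is a candidate key.
Any other superkey properly contains one of these, so there are no further candidate keys.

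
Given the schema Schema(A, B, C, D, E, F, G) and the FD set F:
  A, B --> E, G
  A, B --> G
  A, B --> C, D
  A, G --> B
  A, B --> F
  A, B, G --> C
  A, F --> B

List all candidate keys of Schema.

No FD produces {A}, so it must be in every candidate key.
{A, B}⁺ = {A, B, C, D, E, F, G} — all of the relation — so {A, B} is a candidate key.
{A, F}⁺ = {A, B, C, D, E, F, G} — all of the relation — so {A, F} is a candidate key.
{A, G}⁺ = {A, B, C, D, E, F, G} — all of the relation — so {A, G} is a candidate key.
Any other superkey properly contains one of these, so there are no further candidate keys.

{A, B}, {A, F}, {A, G}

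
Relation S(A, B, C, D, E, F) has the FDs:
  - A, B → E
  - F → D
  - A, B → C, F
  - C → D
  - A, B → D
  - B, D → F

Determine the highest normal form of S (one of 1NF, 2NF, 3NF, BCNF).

Candidate key: {A, B}. Prime attributes: {A, B}.
For F → D we have {F}⁺ = {D, F}; {F} is not a superkey, so BCNF fails.
Because {D} is non-prime and the left side of F → D is not a superkey, the relation is not in 3NF.
Checking every proper subset of each key, none determines a non-prime attribute — 2NF is satisfied.

2NF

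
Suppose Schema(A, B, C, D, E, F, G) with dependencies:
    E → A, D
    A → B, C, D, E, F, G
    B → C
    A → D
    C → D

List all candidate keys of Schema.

Closure of {A} is {A, B, C, D, E, F, G}, the whole schema; {A} is a candidate key.
Closure of {E} is {A, B, C, D, E, F, G}, the whole schema; {E} is a candidate key.
Any other superkey properly contains one of these, so there are no further candidate keys.

{A}, {E}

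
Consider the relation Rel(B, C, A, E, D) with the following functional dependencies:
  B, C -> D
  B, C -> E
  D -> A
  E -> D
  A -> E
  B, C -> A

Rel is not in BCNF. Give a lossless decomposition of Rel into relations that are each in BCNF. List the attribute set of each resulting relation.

{A, D, E}; {B, C, D}

Candidate key of the original relation: {B, C}.
Within {A, B, C, D, E}: {D}⁺ ∩ {A, B, C, D, E} = {A, D, E}, not the whole set, so D -> A, E violates BCNF; decompose into {A, D, E} and {B, C, D}.
{A, D, E}: every determinant is a superkey — BCNF.
{B, C, D}: every determinant is a superkey — BCNF.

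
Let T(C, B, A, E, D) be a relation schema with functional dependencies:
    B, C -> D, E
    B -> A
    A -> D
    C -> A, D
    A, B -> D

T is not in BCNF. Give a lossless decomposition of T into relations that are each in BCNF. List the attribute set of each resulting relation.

Candidate key of the original relation: {B, C}.
In {A, B, C, D, E}, {B} is not a superkey ({B}⁺ restricted to this set is {A, B, D}), so split on B -> A, D into {A, B, D} and {B, C, E}.
In {A, B, D}, {A} is not a superkey ({A}⁺ restricted to this set is {A, D}), so split on A -> D into {A, D} and {A, B}.
{A, D}: every determinant is a superkey — BCNF.
{A, B}: every determinant is a superkey — BCNF.
{B, C, E}: every determinant is a superkey — BCNF.

{A, B}; {A, D}; {B, C, E}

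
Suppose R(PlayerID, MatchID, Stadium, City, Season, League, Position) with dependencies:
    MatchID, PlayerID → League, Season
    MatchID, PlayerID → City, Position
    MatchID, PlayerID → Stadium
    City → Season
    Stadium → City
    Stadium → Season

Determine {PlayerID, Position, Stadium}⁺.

{City, PlayerID, Position, Season, Stadium}

Start with {PlayerID, Position, Stadium}.
Stadium → City applies; add {City} → now {City, PlayerID, Position, Stadium}.
Stadium → Season applies; add {Season} → now {City, PlayerID, Position, Season, Stadium}.
No further FD applies.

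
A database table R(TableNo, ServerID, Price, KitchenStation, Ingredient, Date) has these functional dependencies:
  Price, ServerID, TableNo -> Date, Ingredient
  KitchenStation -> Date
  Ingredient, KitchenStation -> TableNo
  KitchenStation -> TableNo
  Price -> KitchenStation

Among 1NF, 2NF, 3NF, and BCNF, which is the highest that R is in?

Candidate key: {Price, ServerID}. Prime attributes: {Price, ServerID}.
KitchenStation -> Date: {KitchenStation}⁺ = {Date, KitchenStation, TableNo}, which is not all of the attributes, so the left side is not a superkey — BCNF is violated.
KitchenStation -> Date has non-prime {Date} on the right and a non-superkey on the left, so 3NF fails.
Since {Price} ⊂ {Price, ServerID} and {Price}⁺ ⊇ {Date, KitchenStation, TableNo} with {Date, KitchenStation, TableNo} non-prime, there is a partial dependency; 2NF fails.

1NF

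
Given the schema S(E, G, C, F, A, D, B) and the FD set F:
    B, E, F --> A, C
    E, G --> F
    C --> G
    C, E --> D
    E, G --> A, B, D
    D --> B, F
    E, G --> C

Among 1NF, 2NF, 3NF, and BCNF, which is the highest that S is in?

Candidate keys: {B, E, F}, {C, E}, {D, E}, {E, G}. Prime attributes: {B, C, D, E, F, G}.
C --> G breaks BCNF: {C}⁺ = {C, G}, so {C} is not a superkey.
Its right-hand attributes {G} are all prime, as are those of every other non-superkey FD — the relation is in 3NF.

3NF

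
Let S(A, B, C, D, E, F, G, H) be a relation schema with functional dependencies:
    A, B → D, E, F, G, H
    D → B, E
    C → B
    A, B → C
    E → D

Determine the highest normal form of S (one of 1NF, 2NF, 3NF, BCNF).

Candidate keys: {A, B}, {A, C}, {A, D}, {A, E}. Prime attributes: {A, B, C, D, E}.
For D → B, E we have {D}⁺ = {B, D, E}; {D} is not a superkey, so BCNF fails.
Since {B, E} ⊆ prime attributes and every other non-superkey FD also has a prime right side, the schema is in 3NF.

3NF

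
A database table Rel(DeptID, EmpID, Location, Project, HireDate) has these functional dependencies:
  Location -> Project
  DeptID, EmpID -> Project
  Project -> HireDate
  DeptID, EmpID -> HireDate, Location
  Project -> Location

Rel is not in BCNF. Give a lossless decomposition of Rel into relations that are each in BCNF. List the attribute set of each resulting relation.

{DeptID, EmpID, Location}; {HireDate, Location, Project}

Candidate key of the original relation: {DeptID, EmpID}.
{DeptID, EmpID, HireDate, Location, Project}: {Location} determines {HireDate, Location, Project} here but is not a superkey — split on Location -> HireDate, Project, giving {HireDate, Location, Project} and {DeptID, EmpID, Location}.
{HireDate, Location, Project}: every determinant is a superkey — BCNF.
{DeptID, EmpID, Location}: every determinant is a superkey — BCNF.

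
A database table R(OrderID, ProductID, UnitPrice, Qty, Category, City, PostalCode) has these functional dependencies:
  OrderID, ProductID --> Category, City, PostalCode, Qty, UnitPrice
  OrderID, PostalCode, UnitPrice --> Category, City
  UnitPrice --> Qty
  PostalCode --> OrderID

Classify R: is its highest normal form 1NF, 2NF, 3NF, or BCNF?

Candidate keys: {OrderID, ProductID}, {PostalCode, ProductID}. Prime attributes: {OrderID, PostalCode, ProductID}.
For OrderID, PostalCode, UnitPrice --> Category, City we have {OrderID, PostalCode, UnitPrice}⁺ = {Category, City, OrderID, PostalCode, Qty, UnitPrice}; {OrderID, PostalCode, UnitPrice} is not a superkey, so BCNF fails.
OrderID, PostalCode, UnitPrice --> Category, City determines the non-prime attributes {Category, City} from a non-superkey — 3NF is violated.
Checking every proper subset of each key, none determines a non-prime attribute — 2NF is satisfied.

2NF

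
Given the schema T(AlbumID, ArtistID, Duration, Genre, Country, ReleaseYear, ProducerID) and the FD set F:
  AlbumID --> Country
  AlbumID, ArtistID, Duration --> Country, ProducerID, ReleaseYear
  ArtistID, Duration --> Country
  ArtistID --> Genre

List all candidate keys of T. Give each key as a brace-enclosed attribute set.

Attributes never on any right-hand side: {AlbumID, ArtistID, Duration} — every candidate key must contain all of them.
Closure of {AlbumID, ArtistID, Duration} is {AlbumID, ArtistID, Country, Duration, Genre, ProducerID, ReleaseYear}, the whole schema; {AlbumID, ArtistID, Duration} is a candidate key.
No smaller or unrelated set reaches every attribute, so there are no other keys.

{AlbumID, ArtistID, Duration}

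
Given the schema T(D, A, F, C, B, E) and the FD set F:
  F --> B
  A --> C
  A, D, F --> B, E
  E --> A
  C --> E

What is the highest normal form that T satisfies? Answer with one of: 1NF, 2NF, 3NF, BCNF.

1NF

Candidate keys: {A, D, F}, {C, D, F}, {D, E, F}. Prime attributes: {A, C, D, E, F}.
F --> B: {F}⁺ = {B, F}, which is not all of the attributes, so the left side is not a superkey — BCNF is violated.
F --> B has non-prime {B} on the right and a non-superkey on the left, so 3NF fails.
Since {F} ⊂ {A, D, F} and {F}⁺ ⊇ {B} with {B} non-prime, there is a partial dependency; 2NF fails.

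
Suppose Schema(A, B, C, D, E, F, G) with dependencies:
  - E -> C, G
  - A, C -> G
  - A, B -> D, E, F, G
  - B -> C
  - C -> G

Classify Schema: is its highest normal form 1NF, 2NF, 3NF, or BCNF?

Candidate key: {A, B}. Prime attributes: {A, B}.
E -> C, G breaks BCNF: {E}⁺ = {C, E, G}, so {E} is not a superkey.
E -> C, G determines the non-prime attributes {C, G} from a non-superkey — 3NF is violated.
The proper key subset {B} of {A, B} determines non-prime {C, G}, so the relation is not even in 2NF.

1NF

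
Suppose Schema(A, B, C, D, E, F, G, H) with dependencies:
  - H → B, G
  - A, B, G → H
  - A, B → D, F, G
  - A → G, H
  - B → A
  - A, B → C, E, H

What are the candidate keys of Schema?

{A}, {B}, {H}

Closure of {A} is {A, B, C, D, E, F, G, H}, the whole schema; {A} is a candidate key.
Closure of {B} is {A, B, C, D, E, F, G, H}, the whole schema; {B} is a candidate key.
Closure of {H} is {A, B, C, D, E, F, G, H}, the whole schema; {H} is a candidate key.
These are minimal and exhaustive — every other superkey contains one of them.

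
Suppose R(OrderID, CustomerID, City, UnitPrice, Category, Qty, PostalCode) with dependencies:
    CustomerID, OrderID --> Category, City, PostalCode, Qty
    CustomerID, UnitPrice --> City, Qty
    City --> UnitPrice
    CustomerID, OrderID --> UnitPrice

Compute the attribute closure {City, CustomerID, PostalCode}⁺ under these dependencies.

{City, CustomerID, PostalCode, Qty, UnitPrice}

Start with {City, CustomerID, PostalCode}.
City --> UnitPrice applies; add {UnitPrice} → now {City, CustomerID, PostalCode, UnitPrice}.
CustomerID, UnitPrice --> City, Qty applies; add {Qty} → now {City, CustomerID, PostalCode, Qty, UnitPrice}.
No further FD applies.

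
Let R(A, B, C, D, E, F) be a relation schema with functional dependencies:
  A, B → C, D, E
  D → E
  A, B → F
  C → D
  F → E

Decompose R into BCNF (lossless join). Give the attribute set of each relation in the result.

Candidate key of the original relation: {A, B}.
Within {A, B, C, D, E, F}: {D}⁺ ∩ {A, B, C, D, E, F} = {D, E}, not the whole set, so D → E violates BCNF; decompose into {D, E} and {A, B, C, D, F}.
{D, E} has no BCNF violation.
Within {A, B, C, D, F}: {C}⁺ ∩ {A, B, C, D, F} = {C, D}, not the whole set, so C → D violates BCNF; decompose into {C, D} and {A, B, C, F}.
{C, D} has no BCNF violation.
{A, B, C, F} has no BCNF violation.

{A, B, C, F}; {C, D}; {D, E}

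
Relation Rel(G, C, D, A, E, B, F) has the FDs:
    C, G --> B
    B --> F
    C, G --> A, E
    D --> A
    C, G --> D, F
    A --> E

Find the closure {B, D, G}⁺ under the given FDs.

Start with {B, D, G}.
B --> F applies; add {F} → now {B, D, F, G}.
D --> A applies; add {A} → now {A, B, D, F, G}.
A --> E applies; add {E} → now {A, B, D, E, F, G}.
No further FD applies.

{A, B, D, E, F, G}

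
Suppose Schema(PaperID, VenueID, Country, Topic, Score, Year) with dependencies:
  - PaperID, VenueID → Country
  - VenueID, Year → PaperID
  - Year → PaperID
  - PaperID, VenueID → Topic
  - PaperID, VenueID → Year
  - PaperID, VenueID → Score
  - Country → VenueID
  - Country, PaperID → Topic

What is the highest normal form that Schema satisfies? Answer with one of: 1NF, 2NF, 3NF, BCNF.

3NF

Candidate keys: {Country, PaperID}, {Country, Year}, {PaperID, VenueID}, {VenueID, Year}. Prime attributes: {Country, PaperID, VenueID, Year}.
For Year → PaperID we have {Year}⁺ = {PaperID, Year}; {Year} is not a superkey, so BCNF fails.
But every attribute on its right side ({PaperID}) is prime, and the same holds for every other non-superkey FD, so 3NF still holds.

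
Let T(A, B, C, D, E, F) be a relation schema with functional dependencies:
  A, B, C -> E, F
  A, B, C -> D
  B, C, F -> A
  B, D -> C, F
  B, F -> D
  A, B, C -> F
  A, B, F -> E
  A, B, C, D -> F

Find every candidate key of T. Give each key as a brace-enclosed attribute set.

{A, B, C}, {B, D}, {B, F}

{B} never appears on the right of any FD, so every key must include it.
{B, D}⁺ = {A, B, C, D, E, F}, which is every attribute, so {B, D} is a candidate key.
{B, F}⁺ = {A, B, C, D, E, F}, which is every attribute, so {B, F} is a candidate key.
{A, B, C}⁺ = {A, B, C, D, E, F}, which is every attribute, so {A, B, C} is a candidate key.
These are minimal and exhaustive — every other superkey contains one of them.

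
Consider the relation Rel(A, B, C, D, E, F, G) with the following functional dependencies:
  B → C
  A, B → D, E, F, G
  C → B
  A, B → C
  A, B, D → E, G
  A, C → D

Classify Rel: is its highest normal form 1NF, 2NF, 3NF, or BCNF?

Candidate keys: {A, B}, {A, C}. Prime attributes: {A, B, C}.
For B → C we have {B}⁺ = {B, C}; {B} is not a superkey, so BCNF fails.
But every attribute on its right side ({C}) is prime, and the same holds for every other non-superkey FD, so 3NF still holds.

3NF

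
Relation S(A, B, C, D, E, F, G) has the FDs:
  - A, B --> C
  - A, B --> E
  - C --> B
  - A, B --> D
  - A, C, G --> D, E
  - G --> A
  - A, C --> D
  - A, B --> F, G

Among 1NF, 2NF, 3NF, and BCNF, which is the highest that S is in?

Candidate keys: {A, B}, {A, C}, {B, G}, {C, G}. Prime attributes: {A, B, C, G}.
For C --> B we have {C}⁺ = {B, C}; {C} is not a superkey, so BCNF fails.
But every attribute on its right side ({B}) is prime, and the same holds for every other non-superkey FD, so 3NF still holds.

3NF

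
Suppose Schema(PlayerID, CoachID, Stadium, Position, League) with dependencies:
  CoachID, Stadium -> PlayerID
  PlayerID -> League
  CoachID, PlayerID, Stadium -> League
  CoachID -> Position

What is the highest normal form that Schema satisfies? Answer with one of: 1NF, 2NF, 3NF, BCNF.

Candidate key: {CoachID, Stadium}. Prime attributes: {CoachID, Stadium}.
PlayerID -> League: {PlayerID}⁺ = {League, PlayerID}, which is not all of the attributes, so the left side is not a superkey — BCNF is violated.
PlayerID -> League determines the non-prime attribute {League} from a non-superkey — 3NF is violated.
{CoachID} is a proper subset of the key {CoachID, Stadium}, and {CoachID}⁺ contains the non-prime attribute {Position} — a partial dependency, so 2NF is violated.

1NF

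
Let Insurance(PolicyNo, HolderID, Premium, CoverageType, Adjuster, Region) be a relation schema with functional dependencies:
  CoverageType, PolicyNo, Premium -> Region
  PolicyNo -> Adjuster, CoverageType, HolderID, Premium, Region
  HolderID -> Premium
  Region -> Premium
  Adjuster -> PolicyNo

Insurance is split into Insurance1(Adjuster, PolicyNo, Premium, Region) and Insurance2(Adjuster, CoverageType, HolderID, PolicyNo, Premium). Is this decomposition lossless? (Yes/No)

Common attributes: {Adjuster, PolicyNo, Premium}; their closure is {Adjuster, CoverageType, HolderID, PolicyNo, Premium, Region}.
Since Insurance1 ⊆ {Adjuster, CoverageType, HolderID, PolicyNo, Premium, Region}, the intersection is a superkey of Insurance1; the decomposition is lossless.

Yes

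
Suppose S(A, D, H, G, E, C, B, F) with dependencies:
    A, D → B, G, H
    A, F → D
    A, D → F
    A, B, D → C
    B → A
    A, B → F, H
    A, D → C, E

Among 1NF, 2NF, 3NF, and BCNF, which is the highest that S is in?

BCNF

Candidate keys: {A, D}, {A, F}, {B}. Prime attributes: {A, B, D, F}.
The left-hand side of every FD is a superkey, so BCNF is satisfied.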